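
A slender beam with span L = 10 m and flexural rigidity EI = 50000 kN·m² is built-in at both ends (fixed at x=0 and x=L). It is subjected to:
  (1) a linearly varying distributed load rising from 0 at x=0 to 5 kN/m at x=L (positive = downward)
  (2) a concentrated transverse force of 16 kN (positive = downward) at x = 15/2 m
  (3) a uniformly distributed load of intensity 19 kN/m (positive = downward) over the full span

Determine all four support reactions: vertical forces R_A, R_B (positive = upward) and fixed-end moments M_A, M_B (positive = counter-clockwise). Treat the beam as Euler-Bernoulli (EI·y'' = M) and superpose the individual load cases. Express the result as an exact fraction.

R_A = 105 kN, M_A = 365/2 kN·m, R_B = 126 kN, M_B = -1235/6 kN·m

Load 1 — triangular load w₀=5 kN/m (0→w₀ over full span):
  R_A = 3w₀L/20 = 3·5·10/20 = 15/2 kN
  M_A = w₀L²/30 = 5·10²/30 = 50/3 kN·m
  R_B = 7w₀L/20 = 7·5·10/20 = 35/2 kN
  M_B = -w₀L²/20 = -5·10²/20 = -25 kN·m
Load 2 — point force P=16 kN at a=15/2 m (b=L-a=5/2):
  R_A = Pb²(3a+b)/L³ = 16·(5/2)²·(3·(15/2)+(5/2))/10³ = 5/2 kN
  M_A = Pab²/L² = 16·(15/2)·(5/2)²/10² = 15/2 kN·m
  R_B = Pa²(a+3b)/L³ = 16·(15/2)²·((15/2)+3·(5/2))/10³ = 27/2 kN
  M_B = -Pa²b/L² = -16·(15/2)²·(5/2)/10² = -45/2 kN·m
Load 3 — uniform load w=19 kN/m over full span:
  R_A = wL/2 = 19·10/2 = 95 kN
  M_A = wL²/12 = 19·10²/12 = 475/3 kN·m
  R_B = wL/2 = 19·10/2 = 95 kN
  M_B = -wL²/12 = -19·10²/12 = -475/3 kN·m
Superposition: R_A = 105 kN, M_A = 365/2 kN·m, R_B = 126 kN, M_B = -1235/6 kN·m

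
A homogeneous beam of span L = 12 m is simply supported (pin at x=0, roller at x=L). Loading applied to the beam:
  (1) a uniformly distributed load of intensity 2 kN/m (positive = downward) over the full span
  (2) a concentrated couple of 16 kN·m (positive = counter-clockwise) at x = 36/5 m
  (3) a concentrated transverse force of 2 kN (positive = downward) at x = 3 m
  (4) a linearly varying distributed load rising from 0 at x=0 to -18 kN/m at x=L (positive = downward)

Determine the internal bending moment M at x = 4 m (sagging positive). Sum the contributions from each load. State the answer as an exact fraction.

Load 1 — uniform load w=2 kN/m over full span:
  M_1 = wx(L-x)/2 = 2·4·(12-4)/2 = 32 kN·m
Load 2 — applied couple M₀=16 kN·m at a=36/5 m (b=L-a=24/5):
  M_2 = M₀x/L  [x≤a] = 16·4/12 = 16/3 kN·m
Load 3 — point force P=2 kN at a=3 m (b=L-a=9):
  M_3 = Pa(L-x)/L  [x>a] = 2·3·(12-4)/12 = 4 kN·m
Load 4 — triangular load w₀=-18 kN/m (0→w₀ over full span):
  M_4 = w₀Lx/6 - w₀x³/(6L) = (-18)·12·4/6 - (-18)·4³/(6·12) = -128 kN·m
Superposition: M = Σ M_i = -260/3 kN·m ≈ -86.666667 kN·m

M(4) = -260/3 kN·m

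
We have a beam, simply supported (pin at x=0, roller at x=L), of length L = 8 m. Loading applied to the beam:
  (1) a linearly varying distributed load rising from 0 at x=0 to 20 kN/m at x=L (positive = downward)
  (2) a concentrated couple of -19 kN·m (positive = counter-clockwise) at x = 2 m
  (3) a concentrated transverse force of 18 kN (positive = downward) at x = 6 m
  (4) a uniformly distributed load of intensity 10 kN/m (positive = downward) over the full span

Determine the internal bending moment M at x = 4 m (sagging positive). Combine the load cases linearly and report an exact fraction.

Load 1 — triangular load w₀=20 kN/m (0→w₀ over full span):
  M_1 = w₀Lx/6 - w₀x³/(6L) = 20·8·4/6 - 20·4³/(6·8) = 80 kN·m
Load 2 — applied couple M₀=-19 kN·m at a=2 m (b=L-a=6):
  M_2 = M₀x/L - M₀  [x>a] = (-19)·4/8 - (-19) = 19/2 kN·m
Load 3 — point force P=18 kN at a=6 m (b=L-a=2):
  M_3 = Pbx/L  [x≤a] = 18·2·4/8 = 18 kN·m
Load 4 — uniform load w=10 kN/m over full span:
  M_4 = wx(L-x)/2 = 10·4·(8-4)/2 = 80 kN·m
Superposition: M = Σ M_i = 375/2 kN·m ≈ 187.500000 kN·m

M(4) = 375/2 kN·m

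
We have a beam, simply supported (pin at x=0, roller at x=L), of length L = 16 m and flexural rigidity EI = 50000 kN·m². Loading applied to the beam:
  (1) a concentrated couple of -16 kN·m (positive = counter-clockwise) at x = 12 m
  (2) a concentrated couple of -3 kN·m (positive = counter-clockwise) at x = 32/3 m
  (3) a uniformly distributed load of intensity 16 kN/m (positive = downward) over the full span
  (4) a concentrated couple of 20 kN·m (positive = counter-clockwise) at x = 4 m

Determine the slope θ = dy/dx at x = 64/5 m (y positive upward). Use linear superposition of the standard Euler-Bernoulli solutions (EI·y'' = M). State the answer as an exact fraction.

θ(64/5) = 391439/9375000 rad

Load 1 — applied couple M₀=-16 kN·m at a=12 m (b=L-a=4):
  θ_1 = (M₀x²/(2L)-M₀(x-a)+C₁)/EI  [x>a] with C₁=M₀(3b²-L²)/(6L)=104/3 = ((-16)·(64/5)²/(2·16)-(-16)·((64/5)-12)+(104/3))/50000 = -323/468750 rad
Load 2 — applied couple M₀=-3 kN·m at a=32/3 m (b=L-a=16/3):
  θ_2 = (M₀x²/(2L)-M₀(x-a)+C₁)/EI  [x>a] with C₁=M₀(3b²-L²)/(6L)=16/3 = ((-3)·(64/5)²/(2·16)-(-3)·((64/5)-(32/3))+(16/3))/50000 = -17/234375 rad
Load 3 — uniform load w=16 kN/m over full span:
  θ_3 = -w(L³-6Lx²+4x³)/(24EI) = -16·(16³-6·16·(64/5)²+4·(64/5)³)/(24·50000) = 16896/390625 rad
Load 4 — applied couple M₀=20 kN·m at a=4 m (b=L-a=12):
  θ_4 = (M₀x²/(2L)-M₀(x-a)+C₁)/EI  [x>a] with C₁=M₀(3b²-L²)/(6L)=110/3 = (20·(64/5)²/(2·16)-20·((64/5)-4)+(110/3))/50000 = -277/375000 rad
Superposition: θ = Σ θ_i = 391439/9375000 rad ≈ 0.041753 rad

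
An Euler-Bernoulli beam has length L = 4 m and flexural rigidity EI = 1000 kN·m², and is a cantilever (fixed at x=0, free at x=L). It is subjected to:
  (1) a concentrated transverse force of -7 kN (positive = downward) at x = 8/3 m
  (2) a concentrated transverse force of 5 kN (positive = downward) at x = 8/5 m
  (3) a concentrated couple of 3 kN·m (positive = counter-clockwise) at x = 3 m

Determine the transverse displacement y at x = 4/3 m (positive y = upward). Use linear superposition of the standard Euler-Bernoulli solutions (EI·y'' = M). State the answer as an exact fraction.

y(4/3) = 23/2025 m

Load 1 — point force P=-7 kN at a=8/3 m (b=L-a=4/3):
  y_1 = -Px²(3a-x)/(6EI)  [x≤a] = -(-7)·(4/3)²·(3·(8/3)-(4/3))/(6·1000) = 28/2025 m
Load 2 — point force P=5 kN at a=8/5 m (b=L-a=12/5):
  y_2 = -Px²(3a-x)/(6EI)  [x≤a] = -5·(4/3)²·(3·(8/5)-(4/3))/(6·1000) = -52/10125 m
Load 3 — applied couple M₀=3 kN·m at a=3 m (b=L-a=1):
  y_3 = M₀x²/(2EI)  [x≤a] = 3·(4/3)²/(2·1000) = 1/375 m
Superposition: y = Σ y_i = 23/2025 m ≈ 0.011358 m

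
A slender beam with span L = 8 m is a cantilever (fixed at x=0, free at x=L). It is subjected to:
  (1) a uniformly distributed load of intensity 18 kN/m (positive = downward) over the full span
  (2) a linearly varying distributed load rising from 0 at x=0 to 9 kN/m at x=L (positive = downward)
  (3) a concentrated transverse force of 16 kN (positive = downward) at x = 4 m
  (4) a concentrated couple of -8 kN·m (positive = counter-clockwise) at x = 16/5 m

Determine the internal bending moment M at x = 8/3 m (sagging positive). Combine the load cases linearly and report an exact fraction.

Load 1 — uniform load w=18 kN/m over full span:
  M_1 = -w(L-x)²/2 = -18·(8-(8/3))²/2 = -256 kN·m
Load 2 — triangular load w₀=9 kN/m (0→w₀ over full span):
  M_2 = w₀Lx/2 - w₀L²/3 - w₀x³/(6L) = 9·8·(8/3)/2 - 9·8²/3 - 9·(8/3)³/(6·8) = -896/9 kN·m
Load 3 — point force P=16 kN at a=4 m (b=L-a=4):
  M_3 = -P(a-x)  [x≤a] = -16·(4-(8/3)) = -64/3 kN·m
Load 4 — applied couple M₀=-8 kN·m at a=16/5 m (b=L-a=24/5):
  M_4 = M₀  [x≤a] = (-8) = -8 kN·m
Superposition: M = Σ M_i = -3464/9 kN·m ≈ -384.888889 kN·m

M(8/3) = -3464/9 kN·m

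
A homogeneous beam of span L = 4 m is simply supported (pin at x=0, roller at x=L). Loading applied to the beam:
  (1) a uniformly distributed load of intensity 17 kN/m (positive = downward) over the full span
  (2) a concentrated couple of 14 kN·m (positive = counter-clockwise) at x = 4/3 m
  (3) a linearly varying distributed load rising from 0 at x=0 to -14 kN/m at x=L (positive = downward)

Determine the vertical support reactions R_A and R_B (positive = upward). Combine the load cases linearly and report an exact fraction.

R_A = 169/6 kN, R_B = 71/6 kN

Load 1 — uniform load w=17 kN/m over full span:
  R_A = wL/2 = 17·4/2 = 34 kN
  R_B = wL/2 = 17·4/2 = 34 kN
Load 2 — applied couple M₀=14 kN·m at a=4/3 m (b=L-a=8/3):
  R_A = M₀/L = 14/4 = 7/2 kN
  R_B = -M₀/L = -14/4 = -7/2 kN
Load 3 — triangular load w₀=-14 kN/m (0→w₀ over full span):
  R_A = w₀L/6 = (-14)·4/6 = -28/3 kN
  R_B = w₀L/3 = (-14)·4/3 = -56/3 kN
Superposition: R_A = 169/6 kN, R_B = 71/6 kN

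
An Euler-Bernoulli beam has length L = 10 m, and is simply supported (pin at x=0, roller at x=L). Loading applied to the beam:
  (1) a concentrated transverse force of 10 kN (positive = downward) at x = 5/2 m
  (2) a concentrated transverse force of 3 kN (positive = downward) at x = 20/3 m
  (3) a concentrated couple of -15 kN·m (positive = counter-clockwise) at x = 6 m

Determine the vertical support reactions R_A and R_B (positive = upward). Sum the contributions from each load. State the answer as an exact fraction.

Load 1 — point force P=10 kN at a=5/2 m (b=L-a=15/2):
  R_A = Pb/L = 10·(15/2)/10 = 15/2 kN
  R_B = Pa/L = 10·(5/2)/10 = 5/2 kN
Load 2 — point force P=3 kN at a=20/3 m (b=L-a=10/3):
  R_A = Pb/L = 3·(10/3)/10 = 1 kN
  R_B = Pa/L = 3·(20/3)/10 = 2 kN
Load 3 — applied couple M₀=-15 kN·m at a=6 m (b=L-a=4):
  R_A = M₀/L = (-15)/10 = -3/2 kN
  R_B = -M₀/L = -(-15)/10 = 3/2 kN
Superposition: R_A = 7 kN, R_B = 6 kN

R_A = 7 kN, R_B = 6 kN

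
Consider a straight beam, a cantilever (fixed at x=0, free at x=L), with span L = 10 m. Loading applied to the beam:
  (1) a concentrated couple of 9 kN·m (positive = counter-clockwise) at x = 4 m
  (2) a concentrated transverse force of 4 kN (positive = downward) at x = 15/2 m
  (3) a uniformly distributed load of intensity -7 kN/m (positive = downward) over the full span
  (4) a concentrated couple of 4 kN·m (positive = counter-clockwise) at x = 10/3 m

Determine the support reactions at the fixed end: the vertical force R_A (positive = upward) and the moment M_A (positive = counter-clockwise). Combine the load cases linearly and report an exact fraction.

R_A = -66 kN, M_A = -333 kN·m

Load 1 — applied couple M₀=9 kN·m at a=4 m (b=L-a=6):
  R_A = 0 kN
  M_A = -M₀ = -9 kN·m
Load 2 — point force P=4 kN at a=15/2 m (b=L-a=5/2):
  R_A = P = 4 kN
  M_A = Pa = 4·(15/2) = 30 kN·m
Load 3 — uniform load w=-7 kN/m over full span:
  R_A = wL = (-7)·10 = -70 kN
  M_A = wL²/2 = (-7)·10²/2 = -350 kN·m
Load 4 — applied couple M₀=4 kN·m at a=10/3 m (b=L-a=20/3):
  R_A = 0 kN
  M_A = -M₀ = -4 kN·m
Superposition: R_A = -66 kN, M_A = -333 kN·m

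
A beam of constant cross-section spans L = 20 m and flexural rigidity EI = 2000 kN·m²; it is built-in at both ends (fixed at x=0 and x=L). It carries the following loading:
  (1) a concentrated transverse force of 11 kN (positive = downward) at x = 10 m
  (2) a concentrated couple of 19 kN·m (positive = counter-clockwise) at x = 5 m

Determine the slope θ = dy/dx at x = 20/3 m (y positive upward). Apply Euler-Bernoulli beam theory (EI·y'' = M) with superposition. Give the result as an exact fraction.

Load 1 — point force P=11 kN at a=10 m (b=L-a=10):
  θ_1 = -Pb²x(2aL-(3a+b)x)/(2L³EI)  [x≤a] = -11·10²·(20/3)·(2·10·20-(3·10+10)·(20/3))/(2·20³·2000) = -11/360 rad
Load 2 — applied couple M₀=19 kN·m at a=5 m (b=L-a=15):
  θ_2 = (R_Ax²/2 - M_Ax - M₀(x-a))/EI  [x>a] with R_A=171/160, M_A=-57/16 = ((171/160)·(20/3)²/2 - (-57/16)·(20/3) - 19·((20/3)-5))/2000 = 19/2400 rad
Superposition: θ = Σ θ_i = -163/7200 rad ≈ -0.022639 rad

θ(20/3) = -163/7200 rad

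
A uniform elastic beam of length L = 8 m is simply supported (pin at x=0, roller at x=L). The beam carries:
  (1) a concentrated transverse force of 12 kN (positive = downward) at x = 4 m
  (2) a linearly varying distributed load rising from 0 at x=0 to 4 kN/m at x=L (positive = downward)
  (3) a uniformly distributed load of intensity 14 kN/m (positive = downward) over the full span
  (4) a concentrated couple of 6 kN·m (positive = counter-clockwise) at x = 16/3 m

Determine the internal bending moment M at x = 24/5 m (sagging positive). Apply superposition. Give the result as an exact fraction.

Load 1 — point force P=12 kN at a=4 m (b=L-a=4):
  M_1 = Pa(L-x)/L  [x>a] = 12·4·(8-(24/5))/8 = 96/5 kN·m
Load 2 — triangular load w₀=4 kN/m (0→w₀ over full span):
  M_2 = w₀Lx/6 - w₀x³/(6L) = 4·8·(24/5)/6 - 4·(24/5)³/(6·8) = 2048/125 kN·m
Load 3 — uniform load w=14 kN/m over full span:
  M_3 = wx(L-x)/2 = 14·(24/5)·(8-(24/5))/2 = 2688/25 kN·m
Load 4 — applied couple M₀=6 kN·m at a=16/3 m (b=L-a=8/3):
  M_4 = M₀x/L  [x≤a] = 6·(24/5)/8 = 18/5 kN·m
Superposition: M = Σ M_i = 18338/125 kN·m ≈ 146.704000 kN·m

M(24/5) = 18338/125 kN·m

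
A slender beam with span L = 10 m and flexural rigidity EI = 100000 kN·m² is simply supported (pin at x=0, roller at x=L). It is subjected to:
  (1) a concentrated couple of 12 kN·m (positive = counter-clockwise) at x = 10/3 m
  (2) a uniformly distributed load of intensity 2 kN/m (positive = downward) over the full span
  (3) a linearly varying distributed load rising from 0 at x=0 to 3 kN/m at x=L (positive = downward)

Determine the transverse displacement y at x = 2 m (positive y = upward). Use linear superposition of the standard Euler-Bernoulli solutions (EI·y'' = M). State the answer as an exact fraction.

y(2) = -1171/468750 m

Load 1 — applied couple M₀=12 kN·m at a=10/3 m (b=L-a=20/3):
  y_1 = (M₀x³/(6L)+C₁x)/EI  [x≤a] with C₁=M₀(3b²-L²)/(6L)=20/3 = (12·2³/(6·10)+(20/3)·2)/100000 = 7/46875 m
Load 2 — uniform load w=2 kN/m over full span:
  y_2 = -wx(L³-2Lx²+x³)/(24EI) = -2·2·(10³-2·10·2²+2³)/(24·100000) = -29/18750 m
Load 3 — triangular load w₀=3 kN/m (0→w₀ over full span):
  y_3 = -w₀x(7L⁴-10L²x²+3x⁴)/(360LEI) = -3·2·(7·10⁴-10·10²·2²+3·2⁴)/(360·10·100000) = -86/78125 m
Superposition: y = Σ y_i = -1171/468750 m ≈ -0.002498 m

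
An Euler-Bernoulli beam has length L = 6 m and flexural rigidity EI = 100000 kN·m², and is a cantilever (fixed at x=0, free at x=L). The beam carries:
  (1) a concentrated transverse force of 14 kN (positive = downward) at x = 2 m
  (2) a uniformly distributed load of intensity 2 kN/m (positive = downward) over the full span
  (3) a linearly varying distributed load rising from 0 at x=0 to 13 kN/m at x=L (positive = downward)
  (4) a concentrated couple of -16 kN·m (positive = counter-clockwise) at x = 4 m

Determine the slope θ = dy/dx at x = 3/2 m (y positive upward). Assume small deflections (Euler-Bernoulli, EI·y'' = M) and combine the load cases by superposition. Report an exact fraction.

Load 1 — point force P=14 kN at a=2 m (b=L-a=4):
  θ_1 = -Px(2a-x)/(2EI)  [x≤a] = -14·(3/2)·(2·2-(3/2))/(2·100000) = -21/80000 rad
Load 2 — uniform load w=2 kN/m over full span:
  θ_2 = -wx(x²-3Lx+3L²)/(6EI) = -2·(3/2)·((3/2)²-3·6·(3/2)+3·6²)/(6·100000) = -333/800000 rad
Load 3 — triangular load w₀=13 kN/m (0→w₀ over full span):
  θ_3 = (w₀Lx²/4-w₀L²x/3-w₀x⁴/(24L))/EI = (13·6·(3/2)²/4-13·6²·(3/2)/3-13·(3/2)⁴/(24·6))/100000 = -48789/25600000 rad
Load 4 — applied couple M₀=-16 kN·m at a=4 m (b=L-a=2):
  θ_4 = M₀x/EI  [x≤a] = (-16)·(3/2)/100000 = -3/12500 rad
Superposition: θ = Σ θ_i = -72309/25600000 rad ≈ -0.002825 rad

θ(3/2) = -72309/25600000 rad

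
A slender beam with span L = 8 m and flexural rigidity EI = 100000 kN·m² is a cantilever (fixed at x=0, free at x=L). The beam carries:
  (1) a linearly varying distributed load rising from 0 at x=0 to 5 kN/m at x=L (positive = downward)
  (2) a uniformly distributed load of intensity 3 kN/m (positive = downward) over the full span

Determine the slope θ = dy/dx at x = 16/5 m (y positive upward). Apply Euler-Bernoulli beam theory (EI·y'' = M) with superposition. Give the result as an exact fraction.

θ(16/5) = -1728/390625 rad

Load 1 — triangular load w₀=5 kN/m (0→w₀ over full span):
  θ_1 = (w₀Lx²/4-w₀L²x/3-w₀x⁴/(24L))/EI = (5·8·(16/5)²/4-5·8²·(16/5)/3-5·(16/5)⁴/(24·8))/100000 = -944/390625 rad
Load 2 — uniform load w=3 kN/m over full span:
  θ_2 = -wx(x²-3Lx+3L²)/(6EI) = -3·(16/5)·((16/5)²-3·8·(16/5)+3·8²)/(6·100000) = -784/390625 rad
Superposition: θ = Σ θ_i = -1728/390625 rad ≈ -0.004424 rad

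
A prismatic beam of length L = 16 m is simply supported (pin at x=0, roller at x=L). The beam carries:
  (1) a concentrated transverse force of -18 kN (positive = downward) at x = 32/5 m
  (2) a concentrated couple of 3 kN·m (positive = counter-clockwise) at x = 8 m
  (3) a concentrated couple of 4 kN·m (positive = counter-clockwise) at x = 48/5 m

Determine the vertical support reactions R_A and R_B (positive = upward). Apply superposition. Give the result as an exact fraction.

R_A = -829/80 kN, R_B = -611/80 kN

Load 1 — point force P=-18 kN at a=32/5 m (b=L-a=48/5):
  R_A = Pb/L = (-18)·(48/5)/16 = -54/5 kN
  R_B = Pa/L = (-18)·(32/5)/16 = -36/5 kN
Load 2 — applied couple M₀=3 kN·m at a=8 m (b=L-a=8):
  R_A = M₀/L = 3/16 kN
  R_B = -M₀/L = -3/16 kN
Load 3 — applied couple M₀=4 kN·m at a=48/5 m (b=L-a=32/5):
  R_A = M₀/L = 4/16 = 1/4 kN
  R_B = -M₀/L = -4/16 = -1/4 kN
Superposition: R_A = -829/80 kN, R_B = -611/80 kN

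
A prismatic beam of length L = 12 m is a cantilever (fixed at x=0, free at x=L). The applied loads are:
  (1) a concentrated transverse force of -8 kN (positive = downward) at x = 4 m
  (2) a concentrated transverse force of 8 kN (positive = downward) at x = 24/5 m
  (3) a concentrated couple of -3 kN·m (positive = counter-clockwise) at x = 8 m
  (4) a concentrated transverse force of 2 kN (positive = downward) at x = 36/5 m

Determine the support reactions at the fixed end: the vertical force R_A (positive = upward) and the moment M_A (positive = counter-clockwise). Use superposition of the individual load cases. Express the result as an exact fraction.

R_A = 2 kN, M_A = 119/5 kN·m

Load 1 — point force P=-8 kN at a=4 m (b=L-a=8):
  R_A = P = (-8) = -8 kN
  M_A = Pa = (-8)·4 = -32 kN·m
Load 2 — point force P=8 kN at a=24/5 m (b=L-a=36/5):
  R_A = P = 8 kN
  M_A = Pa = 8·(24/5) = 192/5 kN·m
Load 3 — applied couple M₀=-3 kN·m at a=8 m (b=L-a=4):
  R_A = 0 kN
  M_A = -M₀ = -(-3) = 3 kN·m
Load 4 — point force P=2 kN at a=36/5 m (b=L-a=24/5):
  R_A = P = 2 kN
  M_A = Pa = 2·(36/5) = 72/5 kN·m
Superposition: R_A = 2 kN, M_A = 119/5 kN·m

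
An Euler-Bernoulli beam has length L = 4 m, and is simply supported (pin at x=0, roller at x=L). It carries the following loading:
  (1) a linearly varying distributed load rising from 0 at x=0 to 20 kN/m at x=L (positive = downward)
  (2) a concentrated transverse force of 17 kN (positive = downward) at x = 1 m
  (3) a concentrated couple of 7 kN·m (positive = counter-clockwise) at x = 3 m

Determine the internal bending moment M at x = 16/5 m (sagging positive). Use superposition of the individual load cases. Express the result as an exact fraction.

Load 1 — triangular load w₀=20 kN/m (0→w₀ over full span):
  M_1 = w₀Lx/6 - w₀x³/(6L) = 20·4·(16/5)/6 - 20·(16/5)³/(6·4) = 384/25 kN·m
Load 2 — point force P=17 kN at a=1 m (b=L-a=3):
  M_2 = Pa(L-x)/L  [x>a] = 17·1·(4-(16/5))/4 = 17/5 kN·m
Load 3 — applied couple M₀=7 kN·m at a=3 m (b=L-a=1):
  M_3 = M₀x/L - M₀  [x>a] = 7·(16/5)/4 - 7 = -7/5 kN·m
Superposition: M = Σ M_i = 434/25 kN·m ≈ 17.360000 kN·m

M(16/5) = 434/25 kN·m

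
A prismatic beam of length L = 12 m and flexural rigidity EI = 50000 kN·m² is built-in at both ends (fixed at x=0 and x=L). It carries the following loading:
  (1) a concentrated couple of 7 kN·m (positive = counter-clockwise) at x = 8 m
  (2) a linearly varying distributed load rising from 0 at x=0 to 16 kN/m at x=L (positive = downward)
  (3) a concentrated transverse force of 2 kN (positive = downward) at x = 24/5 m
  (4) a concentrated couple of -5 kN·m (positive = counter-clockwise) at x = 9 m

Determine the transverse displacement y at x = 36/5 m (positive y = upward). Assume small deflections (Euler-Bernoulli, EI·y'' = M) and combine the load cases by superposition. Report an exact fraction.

y(36/5) = -535473/62500000 m

Load 1 — applied couple M₀=7 kN·m at a=8 m (b=L-a=4):
  y_1 = (R_Ax³/6 - M_Ax²/2)/EI  [x≤a] with R_A=7/9, M_A=7/3 = ((7/9)·(36/5)³/6 - (7/3)·(36/5)²/2)/50000 = -189/781250 m
Load 2 — triangular load w₀=16 kN/m (0→w₀ over full span):
  y_2 = -w₀x²(L-x)²(x+2L)/(120LEI) = -16·(36/5)²·(12-(36/5))²·((36/5)+2·12)/(120·12·50000) = -404352/48828125 m
Load 3 — point force P=2 kN at a=24/5 m (b=L-a=36/5):
  y_3 = -Pa²(L-x)²(3bL-(3b+a)(L-x))/(6L³EI)  [x>a] = -2·(24/5)²·(12-(36/5))²·(3·(36/5)·12-(3·(36/5)+(24/5))·(12-(36/5)))/(6·12³·50000) = -13248/48828125 m
Load 4 — applied couple M₀=-5 kN·m at a=9 m (b=L-a=3):
  y_4 = (R_Ax³/6 - M_Ax²/2)/EI  [x≤a] with R_A=-15/32, M_A=-25/16 = ((-15/32)·(36/5)³/6 - (-25/16)·(36/5)²/2)/50000 = 567/2500000 m
Superposition: y = Σ y_i = -535473/62500000 m ≈ -0.008568 m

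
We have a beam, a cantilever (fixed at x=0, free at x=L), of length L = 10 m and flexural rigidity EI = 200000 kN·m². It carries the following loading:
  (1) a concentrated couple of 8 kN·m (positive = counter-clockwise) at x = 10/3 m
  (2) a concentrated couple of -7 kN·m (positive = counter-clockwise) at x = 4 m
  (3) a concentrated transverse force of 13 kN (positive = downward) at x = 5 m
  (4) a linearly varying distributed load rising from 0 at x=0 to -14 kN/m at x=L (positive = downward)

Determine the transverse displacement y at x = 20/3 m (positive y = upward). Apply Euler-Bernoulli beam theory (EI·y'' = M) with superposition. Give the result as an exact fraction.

Load 1 — applied couple M₀=8 kN·m at a=10/3 m (b=L-a=20/3):
  y_1 = M₀a(2x-a)/(2EI)  [x>a] = 8·(10/3)·(2·(20/3)-(10/3))/(2·200000) = 1/1500 m
Load 2 — applied couple M₀=-7 kN·m at a=4 m (b=L-a=6):
  y_2 = M₀a(2x-a)/(2EI)  [x>a] = (-7)·4·(2·(20/3)-4)/(2·200000) = -49/75000 m
Load 3 — point force P=13 kN at a=5 m (b=L-a=5):
  y_3 = -Pa²(3x-a)/(6EI)  [x>a] = -13·5²·(3·(20/3)-5)/(6·200000) = -13/3200 m
Load 4 — triangular load w₀=-14 kN/m (0→w₀ over full span):
  y_4 = (w₀Lx³/12-w₀L²x²/6-w₀x⁵/(120L))/EI = ((-14)·10·(20/3)³/12-(-14)·10²·(20/3)²/6-(-14)·(20/3)⁵/(120·10))/200000 = 644/18225 m
Superposition: y = Σ y_i = 9123263/291600000 m ≈ 0.031287 m

y(20/3) = 9123263/291600000 m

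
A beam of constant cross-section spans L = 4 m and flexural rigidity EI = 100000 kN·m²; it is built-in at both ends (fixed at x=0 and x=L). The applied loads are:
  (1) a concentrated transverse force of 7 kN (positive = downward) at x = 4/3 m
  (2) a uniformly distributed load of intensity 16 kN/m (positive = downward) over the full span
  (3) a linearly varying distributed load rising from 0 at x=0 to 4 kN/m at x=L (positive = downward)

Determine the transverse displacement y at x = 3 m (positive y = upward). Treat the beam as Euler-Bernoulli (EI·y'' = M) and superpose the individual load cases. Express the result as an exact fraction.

y(3) = -24493/324000000 m

Load 1 — point force P=7 kN at a=4/3 m (b=L-a=8/3):
  y_1 = -Pa²(L-x)²(3bL-(3b+a)(L-x))/(6L³EI)  [x>a] = -7·(4/3)²·(4-3)²·(3·(8/3)·4-(3·(8/3)+(4/3))·(4-3))/(6·4³·100000) = -119/16200000 m
Load 2 — uniform load w=16 kN/m over full span:
  y_2 = -wx²(L-x)²/(24EI) = -16·3²·(4-3)²/(24·100000) = -3/50000 m
Load 3 — triangular load w₀=4 kN/m (0→w₀ over full span):
  y_3 = -w₀x²(L-x)²(x+2L)/(120LEI) = -4·3²·(4-3)²·(3+2·4)/(120·4·100000) = -33/4000000 m
Superposition: y = Σ y_i = -24493/324000000 m ≈ -0.000076 m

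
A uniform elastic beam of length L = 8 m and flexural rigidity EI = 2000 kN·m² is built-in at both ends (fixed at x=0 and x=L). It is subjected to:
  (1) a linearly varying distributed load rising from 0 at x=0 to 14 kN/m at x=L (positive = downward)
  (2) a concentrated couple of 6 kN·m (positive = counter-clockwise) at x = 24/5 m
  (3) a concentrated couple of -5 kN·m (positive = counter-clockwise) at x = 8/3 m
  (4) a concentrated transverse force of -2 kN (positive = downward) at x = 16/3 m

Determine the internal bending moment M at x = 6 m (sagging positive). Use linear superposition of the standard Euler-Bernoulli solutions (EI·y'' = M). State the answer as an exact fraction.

M(6) = 3983/675 kN·m

Load 1 — triangular load w₀=14 kN/m (0→w₀ over full span):
  M_1 = 3w₀Lx/20 - w₀L²/30 - w₀x³/(6L) = 3·14·8·6/20 - 14·8²/30 - 14·6³/(6·8) = 119/15 kN·m
Load 2 — applied couple M₀=6 kN·m at a=24/5 m (b=L-a=16/5):
  M_2 = R_Ax - M_A - M₀  [x>a] with R_A=27/25, M_A=48/25 = (27/25)·6 - (48/25) - 6 = -36/25 kN·m
Load 3 — applied couple M₀=-5 kN·m at a=8/3 m (b=L-a=16/3):
  M_3 = R_Ax - M_A - M₀  [x>a] with R_A=-5/6, M_A=0 = (-5/6)·6 - 0 - (-5) = 0 kN·m
Load 4 — point force P=-2 kN at a=16/3 m (b=L-a=8/3):
  M_4 = Pa²(a+3b)(L-x)/L³ - Pa²b/L²  [x>a] = (-2)·(16/3)²·((16/3)+3·(8/3))·(8-6)/8³ - (-2)·(16/3)²·(8/3)/8² = -16/27 kN·m
Superposition: M = Σ M_i = 3983/675 kN·m ≈ 5.900741 kN·m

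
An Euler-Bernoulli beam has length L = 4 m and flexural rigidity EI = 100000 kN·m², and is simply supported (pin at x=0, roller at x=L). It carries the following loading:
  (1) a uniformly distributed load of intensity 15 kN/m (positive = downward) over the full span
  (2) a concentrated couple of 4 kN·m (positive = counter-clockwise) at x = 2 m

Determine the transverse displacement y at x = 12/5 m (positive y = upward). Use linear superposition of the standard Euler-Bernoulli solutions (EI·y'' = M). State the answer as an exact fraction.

y(12/5) = -369/781250 m

Load 1 — uniform load w=15 kN/m over full span:
  y_1 = -wx(L³-2Lx²+x³)/(24EI) = -15·(12/5)·(4³-2·4·(12/5)²+(12/5)³)/(24·100000) = -186/390625 m
Load 2 — applied couple M₀=4 kN·m at a=2 m (b=L-a=2):
  y_2 = (M₀x³/(6L)-M₀(x-a)²/2+C₁x)/EI  [x>a] with C₁=M₀(3b²-L²)/(6L)=-2/3 = (4·(12/5)³/(6·4)-4·((12/5)-2)²/2+(-2/3)·(12/5))/100000 = 3/781250 m
Superposition: y = Σ y_i = -369/781250 m ≈ -0.000472 m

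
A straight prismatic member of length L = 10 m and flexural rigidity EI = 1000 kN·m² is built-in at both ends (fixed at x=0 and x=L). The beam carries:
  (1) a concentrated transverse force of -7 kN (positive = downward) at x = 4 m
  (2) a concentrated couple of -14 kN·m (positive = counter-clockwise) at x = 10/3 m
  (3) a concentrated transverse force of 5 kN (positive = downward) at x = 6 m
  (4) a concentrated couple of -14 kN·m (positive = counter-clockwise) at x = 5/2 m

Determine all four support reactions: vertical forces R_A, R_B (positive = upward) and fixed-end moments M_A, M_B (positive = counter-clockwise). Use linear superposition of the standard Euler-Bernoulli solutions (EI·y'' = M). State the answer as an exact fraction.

R_A = -18653/3000 kN, M_A = -531/200 kN·m, R_B = 12653/3000 kN, M_B = -5713/600 kN·m

Load 1 — point force P=-7 kN at a=4 m (b=L-a=6):
  R_A = Pb²(3a+b)/L³ = (-7)·6²·(3·4+6)/10³ = -567/125 kN
  M_A = Pab²/L² = (-7)·4·6²/10² = -252/25 kN·m
  R_B = Pa²(a+3b)/L³ = (-7)·4²·(4+3·6)/10³ = -308/125 kN
  M_B = -Pa²b/L² = -(-7)·4²·6/10² = 168/25 kN·m
Load 2 — applied couple M₀=-14 kN·m at a=10/3 m (b=L-a=20/3):
  R_A = 6M₀ab/L³ = 6·(-14)·(10/3)·(20/3)/10³ = -28/15 kN
  M_A = M₀b(2a-b)/L² = (-14)·(20/3)·(2·(10/3)-(20/3))/10² = 0 kN·m
  R_B = -6M₀ab/L³ = -6·(-14)·(10/3)·(20/3)/10³ = 28/15 kN
  M_B = M₀a(2b-a)/L² = (-14)·(10/3)·(2·(20/3)-(10/3))/10² = -14/3 kN·m
Load 3 — point force P=5 kN at a=6 m (b=L-a=4):
  R_A = Pb²(3a+b)/L³ = 5·4²·(3·6+4)/10³ = 44/25 kN
  M_A = Pab²/L² = 5·6·4²/10² = 24/5 kN·m
  R_B = Pa²(a+3b)/L³ = 5·6²·(6+3·4)/10³ = 81/25 kN
  M_B = -Pa²b/L² = -5·6²·4/10² = -36/5 kN·m
Load 4 — applied couple M₀=-14 kN·m at a=5/2 m (b=L-a=15/2):
  R_A = 6M₀ab/L³ = 6·(-14)·(5/2)·(15/2)/10³ = -63/40 kN
  M_A = M₀b(2a-b)/L² = (-14)·(15/2)·(2·(5/2)-(15/2))/10² = 21/8 kN·m
  R_B = -6M₀ab/L³ = -6·(-14)·(5/2)·(15/2)/10³ = 63/40 kN
  M_B = M₀a(2b-a)/L² = (-14)·(5/2)·(2·(15/2)-(5/2))/10² = -35/8 kN·m
Superposition: R_A = -18653/3000 kN, M_A = -531/200 kN·m, R_B = 12653/3000 kN, M_B = -5713/600 kN·m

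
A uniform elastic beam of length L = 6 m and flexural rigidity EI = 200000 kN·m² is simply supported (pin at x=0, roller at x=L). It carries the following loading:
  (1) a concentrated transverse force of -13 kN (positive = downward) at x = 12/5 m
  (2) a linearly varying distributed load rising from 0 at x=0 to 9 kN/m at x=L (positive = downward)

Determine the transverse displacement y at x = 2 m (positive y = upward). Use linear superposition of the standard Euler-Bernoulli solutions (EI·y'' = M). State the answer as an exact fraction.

y(2) = -453/6250000 m

Load 1 — point force P=-13 kN at a=12/5 m (b=L-a=18/5):
  y_1 = -Pbx(L²-b²-x²)/(6LEI)  [x≤a] = -(-13)·(18/5)·2·(6²-(18/5)²-2²)/(6·6·200000) = 1547/6250000 m
Load 2 — triangular load w₀=9 kN/m (0→w₀ over full span):
  y_2 = -w₀x(7L⁴-10L²x²+3x⁴)/(360LEI) = -9·2·(7·6⁴-10·6²·2²+3·2⁴)/(360·6·200000) = -1/3125 m
Superposition: y = Σ y_i = -453/6250000 m ≈ -0.000072 m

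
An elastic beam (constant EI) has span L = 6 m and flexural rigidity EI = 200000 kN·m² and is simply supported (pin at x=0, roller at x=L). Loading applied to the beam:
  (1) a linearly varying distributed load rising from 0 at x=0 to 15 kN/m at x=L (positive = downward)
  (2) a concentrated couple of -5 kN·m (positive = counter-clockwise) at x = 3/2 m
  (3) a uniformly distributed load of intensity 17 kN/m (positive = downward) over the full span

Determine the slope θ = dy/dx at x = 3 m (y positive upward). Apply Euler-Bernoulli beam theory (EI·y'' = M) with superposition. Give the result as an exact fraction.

Load 1 — triangular load w₀=15 kN/m (0→w₀ over full span):
  θ_1 = -w₀(7L⁴-30L²x²+15x⁴)/(360LEI) = -15·(7·6⁴-30·6²·3²+15·3⁴)/(360·6·200000) = -63/3200000 rad
Load 2 — applied couple M₀=-5 kN·m at a=3/2 m (b=L-a=9/2):
  θ_2 = (M₀x²/(2L)-M₀(x-a)+C₁)/EI  [x>a] with C₁=M₀(3b²-L²)/(6L)=-55/16 = ((-5)·3²/(2·6)-(-5)·(3-(3/2))+(-55/16))/200000 = 1/640000 rad
Load 3 — uniform load w=17 kN/m over full span:
  θ_3 = -w(L³-6Lx²+4x³)/(24EI) = -17·(6³-6·6·3²+4·3³)/(24·200000) = 0 rad
Superposition: θ = Σ θ_i = -29/1600000 rad ≈ -0.000018 rad

θ(3) = -29/1600000 rad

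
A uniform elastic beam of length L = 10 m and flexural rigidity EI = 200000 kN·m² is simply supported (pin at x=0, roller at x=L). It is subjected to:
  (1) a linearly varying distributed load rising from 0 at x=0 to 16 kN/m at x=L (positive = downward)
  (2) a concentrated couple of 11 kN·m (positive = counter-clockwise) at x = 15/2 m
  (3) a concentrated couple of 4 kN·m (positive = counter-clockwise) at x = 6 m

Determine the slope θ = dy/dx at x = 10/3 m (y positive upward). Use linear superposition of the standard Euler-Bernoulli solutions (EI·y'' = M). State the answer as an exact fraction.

Load 1 — triangular load w₀=16 kN/m (0→w₀ over full span):
  θ_1 = -w₀(7L⁴-30L²x²+15x⁴)/(360LEI) = -16·(7·10⁴-30·10²·(10/3)²+15·(10/3)⁴)/(360·10·200000) = -26/30375 rad
Load 2 — applied couple M₀=11 kN·m at a=15/2 m (b=L-a=5/2):
  θ_2 = (M₀x²/(2L)+C₁)/EI  [x≤a] with C₁=M₀(3b²-L²)/(6L)=-715/48 = (11·(10/3)²/(2·10)+(-715/48))/200000 = -253/5760000 rad
Load 3 — applied couple M₀=4 kN·m at a=6 m (b=L-a=4):
  θ_3 = (M₀x²/(2L)+C₁)/EI  [x≤a] with C₁=M₀(3b²-L²)/(6L)=-52/15 = (4·(10/3)²/(2·10)+(-52/15))/200000 = -7/1125000 rad
Superposition: θ = Σ θ_i = -3522967/3888000000 rad ≈ -0.000906 rad

θ(10/3) = -3522967/3888000000 rad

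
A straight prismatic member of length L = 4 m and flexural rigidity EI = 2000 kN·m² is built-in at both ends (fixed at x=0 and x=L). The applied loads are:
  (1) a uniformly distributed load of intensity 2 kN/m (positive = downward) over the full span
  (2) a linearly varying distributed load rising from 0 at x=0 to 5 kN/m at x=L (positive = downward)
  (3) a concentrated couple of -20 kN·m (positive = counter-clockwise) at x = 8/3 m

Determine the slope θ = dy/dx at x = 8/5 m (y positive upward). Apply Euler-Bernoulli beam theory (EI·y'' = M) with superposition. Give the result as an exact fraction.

Load 1 — uniform load w=2 kN/m over full span:
  θ_1 = -wx(L-x)(L-2x)/(12EI) = -2·(8/5)·(4-(8/5))·(4-2·(8/5))/(12·2000) = -4/15625 rad
Load 2 — triangular load w₀=5 kN/m (0→w₀ over full span):
  θ_2 = -w₀(2x(L-x)(L-2x)(x+2L)+x²(L-x)²)/(120LEI) = -5·(2·(8/5)·(4-(8/5))·(4-2·(8/5))·((8/5)+2·4)+(8/5)²·(4-(8/5))²)/(120·4·2000) = -6/15625 rad
Load 3 — applied couple M₀=-20 kN·m at a=8/3 m (b=L-a=4/3):
  θ_3 = (R_Ax²/2 - M_Ax)/EI  [x≤a] with R_A=-20/3, M_A=-20/3 = ((-20/3)·(8/5)²/2 - (-20/3)·(8/5))/2000 = 2/1875 rad
Superposition: θ = Σ θ_i = 4/9375 rad ≈ 0.000427 rad

θ(8/5) = 4/9375 rad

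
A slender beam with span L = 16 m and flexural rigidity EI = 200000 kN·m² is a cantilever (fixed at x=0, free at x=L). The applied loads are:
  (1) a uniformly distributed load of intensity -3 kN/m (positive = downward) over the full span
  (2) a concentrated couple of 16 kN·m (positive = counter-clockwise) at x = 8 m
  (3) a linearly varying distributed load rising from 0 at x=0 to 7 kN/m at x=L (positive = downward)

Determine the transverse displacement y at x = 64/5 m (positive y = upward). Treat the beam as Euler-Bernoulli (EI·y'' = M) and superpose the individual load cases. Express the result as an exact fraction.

Load 1 — uniform load w=-3 kN/m over full span:
  y_1 = -wx²(x²-4Lx+6L²)/(24EI) = -(-3)·(64/5)²·((64/5)²-4·16·(64/5)+6·16²)/(24·200000) = 176128/1953125 m
Load 2 — applied couple M₀=16 kN·m at a=8 m (b=L-a=8):
  y_2 = M₀a(2x-a)/(2EI)  [x>a] = 16·8·(2·(64/5)-8)/(2·200000) = 88/15625 m
Load 3 — triangular load w₀=7 kN/m (0→w₀ over full span):
  y_3 = (w₀Lx³/12-w₀L²x²/6-w₀x⁵/(120L))/EI = (7·16·(64/5)³/12-7·16²·(64/5)²/6-7·(64/5)⁵/(120·16))/200000 = -22421504/146484375 m
Superposition: y = Σ y_i = -8386904/146484375 m ≈ -0.057255 m

y(64/5) = -8386904/146484375 m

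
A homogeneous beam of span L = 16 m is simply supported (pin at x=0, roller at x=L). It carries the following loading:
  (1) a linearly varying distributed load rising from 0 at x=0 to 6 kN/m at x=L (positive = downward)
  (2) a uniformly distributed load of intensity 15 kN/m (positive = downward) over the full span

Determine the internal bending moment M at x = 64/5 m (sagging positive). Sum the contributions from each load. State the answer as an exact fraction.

Load 1 — triangular load w₀=6 kN/m (0→w₀ over full span):
  M_1 = w₀Lx/6 - w₀x³/(6L) = 6·16·(64/5)/6 - 6·(64/5)³/(6·16) = 9216/125 kN·m
Load 2 — uniform load w=15 kN/m over full span:
  M_2 = wx(L-x)/2 = 15·(64/5)·(16-(64/5))/2 = 1536/5 kN·m
Superposition: M = Σ M_i = 47616/125 kN·m ≈ 380.928000 kN·m

M(64/5) = 47616/125 kN·m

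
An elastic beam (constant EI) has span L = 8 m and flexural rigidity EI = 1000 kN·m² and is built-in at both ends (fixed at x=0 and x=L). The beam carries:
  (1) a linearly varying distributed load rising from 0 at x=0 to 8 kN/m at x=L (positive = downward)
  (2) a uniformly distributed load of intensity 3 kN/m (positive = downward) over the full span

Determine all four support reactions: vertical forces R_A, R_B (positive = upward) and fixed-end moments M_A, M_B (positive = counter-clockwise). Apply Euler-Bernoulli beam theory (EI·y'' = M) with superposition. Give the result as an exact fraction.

R_A = 108/5 kN, M_A = 496/15 kN·m, R_B = 172/5 kN, M_B = -208/5 kN·m

Load 1 — triangular load w₀=8 kN/m (0→w₀ over full span):
  R_A = 3w₀L/20 = 3·8·8/20 = 48/5 kN
  M_A = w₀L²/30 = 8·8²/30 = 256/15 kN·m
  R_B = 7w₀L/20 = 7·8·8/20 = 112/5 kN
  M_B = -w₀L²/20 = -8·8²/20 = -128/5 kN·m
Load 2 — uniform load w=3 kN/m over full span:
  R_A = wL/2 = 3·8/2 = 12 kN
  M_A = wL²/12 = 3·8²/12 = 16 kN·m
  R_B = wL/2 = 3·8/2 = 12 kN
  M_B = -wL²/12 = -3·8²/12 = -16 kN·m
Superposition: R_A = 108/5 kN, M_A = 496/15 kN·m, R_B = 172/5 kN, M_B = -208/5 kN·m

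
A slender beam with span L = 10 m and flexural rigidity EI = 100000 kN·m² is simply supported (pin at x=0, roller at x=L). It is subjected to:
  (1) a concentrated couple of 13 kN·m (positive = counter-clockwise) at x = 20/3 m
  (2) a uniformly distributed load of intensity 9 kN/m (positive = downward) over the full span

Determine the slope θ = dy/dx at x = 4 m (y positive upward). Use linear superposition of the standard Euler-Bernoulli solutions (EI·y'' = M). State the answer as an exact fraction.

θ(4) = -5177/4500000 rad

Load 1 — applied couple M₀=13 kN·m at a=20/3 m (b=L-a=10/3):
  θ_1 = (M₀x²/(2L)+C₁)/EI  [x≤a] with C₁=M₀(3b²-L²)/(6L)=-130/9 = (13·4²/(2·10)+(-130/9))/100000 = -91/2250000 rad
Load 2 — uniform load w=9 kN/m over full span:
  θ_2 = -w(L³-6Lx²+4x³)/(24EI) = -9·(10³-6·10·4²+4·4³)/(24·100000) = -111/100000 rad
Superposition: θ = Σ θ_i = -5177/4500000 rad ≈ -0.001150 rad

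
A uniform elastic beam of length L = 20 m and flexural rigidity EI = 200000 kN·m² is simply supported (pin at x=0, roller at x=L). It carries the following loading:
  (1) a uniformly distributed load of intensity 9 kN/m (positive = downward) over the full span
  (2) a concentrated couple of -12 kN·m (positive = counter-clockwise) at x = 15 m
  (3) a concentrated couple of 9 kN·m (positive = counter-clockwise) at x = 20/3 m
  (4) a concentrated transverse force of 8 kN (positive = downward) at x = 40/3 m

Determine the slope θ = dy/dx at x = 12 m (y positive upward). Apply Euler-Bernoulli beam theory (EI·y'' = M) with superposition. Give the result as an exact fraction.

Load 1 — uniform load w=9 kN/m over full span:
  θ_1 = -w(L³-6Lx²+4x³)/(24EI) = -9·(20³-6·20·12²+4·12³)/(24·200000) = 111/25000 rad
Load 2 — applied couple M₀=-12 kN·m at a=15 m (b=L-a=5):
  θ_2 = (M₀x²/(2L)+C₁)/EI  [x≤a] with C₁=M₀(3b²-L²)/(6L)=65/2 = ((-12)·12²/(2·20)+(65/2))/200000 = -107/2000000 rad
Load 3 — applied couple M₀=9 kN·m at a=20/3 m (b=L-a=40/3):
  θ_3 = (M₀x²/(2L)-M₀(x-a)+C₁)/EI  [x>a] with C₁=M₀(3b²-L²)/(6L)=10 = (9·12²/(2·20)-9·(12-(20/3))+10)/200000 = -7/250000 rad
Load 4 — point force P=8 kN at a=40/3 m (b=L-a=20/3):
  θ_4 = -Pb(L²-b²-3x²)/(6LEI)  [x≤a] = -8·(20/3)·(20²-(20/3)²-3·12²)/(6·20·200000) = 43/253125 rad
Superposition: θ = Σ θ_i = 733597/162000000 rad ≈ 0.004528 rad

θ(12) = 733597/162000000 rad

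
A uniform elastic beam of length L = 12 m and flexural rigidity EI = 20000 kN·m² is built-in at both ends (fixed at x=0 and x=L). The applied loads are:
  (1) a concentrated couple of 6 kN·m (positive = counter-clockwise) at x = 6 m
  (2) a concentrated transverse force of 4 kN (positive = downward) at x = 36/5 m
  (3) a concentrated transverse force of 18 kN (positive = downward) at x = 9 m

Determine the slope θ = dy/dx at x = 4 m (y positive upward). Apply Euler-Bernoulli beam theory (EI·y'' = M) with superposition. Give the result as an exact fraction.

Load 1 — applied couple M₀=6 kN·m at a=6 m (b=L-a=6):
  θ_1 = (R_Ax²/2 - M_Ax)/EI  [x≤a] with R_A=3/4, M_A=3/2 = ((3/4)·4²/2 - (3/2)·4)/20000 = 0 rad
Load 2 — point force P=4 kN at a=36/5 m (b=L-a=24/5):
  θ_2 = -Pb²x(2aL-(3a+b)x)/(2L³EI)  [x≤a] = -4·(24/5)²·4·(2·(36/5)·12-(3·(36/5)+(24/5))·4)/(2·12³·20000) = -28/78125 rad
Load 3 — point force P=18 kN at a=9 m (b=L-a=3):
  θ_3 = -Pb²x(2aL-(3a+b)x)/(2L³EI)  [x≤a] = -18·3²·4·(2·9·12-(3·9+3)·4)/(2·12³·20000) = -9/10000 rad
Superposition: θ = Σ θ_i = -1573/1250000 rad ≈ -0.001258 rad

θ(4) = -1573/1250000 rad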